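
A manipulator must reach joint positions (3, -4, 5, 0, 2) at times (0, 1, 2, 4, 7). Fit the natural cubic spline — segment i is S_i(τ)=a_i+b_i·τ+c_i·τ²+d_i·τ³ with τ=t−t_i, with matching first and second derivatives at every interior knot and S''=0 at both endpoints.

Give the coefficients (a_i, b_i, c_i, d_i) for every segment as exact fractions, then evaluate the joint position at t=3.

Δ: Δ0=-7, Δ1=9, Δ2=-5/2, Δ3=2/3
row 1: diag=4, rhs=96; c'=1/4, d'=24
row 2: denom=6−1·1/4=23/4; d'=(-69−1·24)/(23/4)=-372/23
row 3: denom=10−2·8/23=214/23; d'=(19−2·-372/23)/(214/23)=1181/214
back: M3=1181/214
back: M2=-372/23−8/23·1181/214=-1936/107
back: M1=24−1/4·-1936/107=3052/107
M: M0=0, M1=3052/107, M2=-1936/107, M3=1181/214, M4=0
seg 0: a=3, c=M0/2=0, d=(M1−M0)/(6·1)=1526/321, b=Δ0−h0·(2M0+M1)/6=-3773/321
seg 1: a=-4, c=M1/2=1526/107, d=(M2−M1)/(6·1)=-2494/321, b=Δ1−h1·(2M1+M2)/6=805/321
seg 2: a=5, c=M2/2=-968/107, d=(M3−M2)/(6·2)=5053/2568, b=Δ2−h2·(2M2+M3)/6=2479/321
seg 3: a=0, c=M3/2=1181/428, d=(M4−M3)/(6·3)=-1181/3852, b=Δ3−h3·(2M3+M4)/6=-3115/642
t_q=3 → seg 2, τ=1; S=5+2479/321·τ+-968/107·τ²+5053/2568·τ³=4831/856

  seg 0: a=3 b=-3773/321 c=0 d=1526/321
  seg 1: a=-4 b=805/321 c=1526/107 d=-2494/321
  seg 2: a=5 b=2479/321 c=-968/107 d=5053/2568
  seg 3: a=0 b=-3115/642 c=1181/428 d=-1181/3852
S(3) = 4831/856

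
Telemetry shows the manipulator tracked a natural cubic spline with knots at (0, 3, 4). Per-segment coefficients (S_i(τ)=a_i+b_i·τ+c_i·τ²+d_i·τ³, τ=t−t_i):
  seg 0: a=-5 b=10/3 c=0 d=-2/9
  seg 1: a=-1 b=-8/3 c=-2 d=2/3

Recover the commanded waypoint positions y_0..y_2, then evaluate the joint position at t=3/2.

y_0=-5 y_1=-1 y_2=-5
S(3/2) = -3/4

y_0 = S_0(0) = a_0 = -5
y_1 = S_1(0) = a_1 = -1
y_2 = S_1(1) = -5
t_q=3/2 is in segment 0 (τ=3/2); S_0(τ)=-3/4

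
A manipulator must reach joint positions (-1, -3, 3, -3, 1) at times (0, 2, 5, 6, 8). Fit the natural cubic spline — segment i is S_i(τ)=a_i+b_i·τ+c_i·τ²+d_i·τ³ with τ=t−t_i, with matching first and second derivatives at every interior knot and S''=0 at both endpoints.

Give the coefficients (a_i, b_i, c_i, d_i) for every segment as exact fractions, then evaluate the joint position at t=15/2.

Δ: Δ0=-1, Δ1=2, Δ2=-6, Δ3=2
row 1: diag=10, rhs=18; c'=3/10, d'=9/5
row 2: denom=8−3·3/10=71/10; d'=(-48−3·9/5)/(71/10)=-534/71
row 3: denom=6−1·10/71=416/71; d'=(48−1·-534/71)/(416/71)=1971/208
back: M3=1971/208
back: M2=-534/71−10/71·1971/208=-921/104
back: M1=9/5−3/10·-921/104=927/208
M: M0=0, M1=927/208, M2=-921/104, M3=1971/208, M4=0
seg 0: a=-1, c=M0/2=0, d=(M1−M0)/(6·2)=309/832, b=Δ0−h0·(2M0+M1)/6=-517/208
seg 1: a=-3, c=M1/2=927/416, d=(M2−M1)/(6·3)=-71/96, b=Δ1−h1·(2M1+M2)/6=205/104
seg 2: a=3, c=M2/2=-921/208, d=(M3−M2)/(6·1)=1271/416, b=Δ2−h2·(2M2+M3)/6=-1925/416
seg 3: a=-3, c=M3/2=1971/416, d=(M4−M3)/(6·2)=-657/832, b=Δ3−h3·(2M3+M4)/6=-449/104
t_q=15/2 → seg 3, τ=3/2; S=-3+-449/104·τ+1971/416·τ²+-657/832·τ³=-9855/6656

  seg 0: a=-1 b=-517/208 c=0 d=309/832
  seg 1: a=-3 b=205/104 c=927/416 d=-71/96
  seg 2: a=3 b=-1925/416 c=-921/208 d=1271/416
  seg 3: a=-3 b=-449/104 c=1971/416 d=-657/832
S(15/2) = -9855/6656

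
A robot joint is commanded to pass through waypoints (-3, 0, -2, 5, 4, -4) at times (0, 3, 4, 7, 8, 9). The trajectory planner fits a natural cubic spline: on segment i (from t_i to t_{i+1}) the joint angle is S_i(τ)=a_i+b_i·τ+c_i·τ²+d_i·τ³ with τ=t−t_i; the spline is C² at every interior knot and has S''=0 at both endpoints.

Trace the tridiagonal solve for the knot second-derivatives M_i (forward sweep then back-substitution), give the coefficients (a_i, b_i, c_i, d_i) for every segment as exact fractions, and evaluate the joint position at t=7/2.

Δ: Δ0=1, Δ1=-2, Δ2=7/3, Δ3=-1, Δ4=-8
row 1: diag=8, rhs=-18; c'=1/8, d'=-9/4
row 2: denom=8−1·1/8=63/8; d'=(26−1·-9/4)/(63/8)=226/63
row 3: denom=8−3·8/21=48/7; d'=(-20−3·226/63)/(48/7)=-323/72
row 4: denom=4−1·7/48=185/48; d'=(-42−1·-323/72)/(185/48)=-146/15
back: M4=-146/15
back: M3=-323/72−7/48·-146/15=-46/15
back: M2=226/63−8/21·-46/15=214/45
back: M1=-9/4−1/8·214/45=-128/45
M: M0=0, M1=-128/45, M2=214/45, M3=-46/15, M4=-146/15, M5=0
seg 0: a=-3, c=M0/2=0, d=(M1−M0)/(6·3)=-64/405, b=Δ0−h0·(2M0+M1)/6=109/45
seg 1: a=0, c=M1/2=-64/45, d=(M2−M1)/(6·1)=19/15, b=Δ1−h1·(2M1+M2)/6=-83/45
seg 2: a=-2, c=M2/2=107/45, d=(M3−M2)/(6·3)=-176/405, b=Δ2−h2·(2M2+M3)/6=-8/9
seg 3: a=5, c=M3/2=-23/15, d=(M4−M3)/(6·1)=-10/9, b=Δ3−h3·(2M3+M4)/6=74/45
seg 4: a=4, c=M4/2=-73/15, d=(M5−M4)/(6·1)=73/45, b=Δ4−h4·(2M4+M5)/6=-214/45
t_q=7/2 → seg 1, τ=1/2; S=0+-83/45·τ+-64/45·τ²+19/15·τ³=-403/360

  seg 0: a=-3 b=109/45 c=0 d=-64/405
  seg 1: a=0 b=-83/45 c=-64/45 d=19/15
  seg 2: a=-2 b=-8/9 c=107/45 d=-176/405
  seg 3: a=5 b=74/45 c=-23/15 d=-10/9
  seg 4: a=4 b=-214/45 c=-73/15 d=73/45
S(7/2) = -403/360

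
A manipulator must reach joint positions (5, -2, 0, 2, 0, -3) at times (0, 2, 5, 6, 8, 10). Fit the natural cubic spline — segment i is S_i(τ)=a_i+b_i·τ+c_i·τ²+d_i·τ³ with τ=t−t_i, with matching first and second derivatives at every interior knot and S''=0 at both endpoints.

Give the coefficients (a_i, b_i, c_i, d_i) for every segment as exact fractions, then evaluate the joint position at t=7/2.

Δ: Δ0=-7/2, Δ1=2/3, Δ2=2, Δ3=-1, Δ4=-3/2
row 1: diag=10, rhs=25; c'=3/10, d'=5/2
row 2: denom=8−3·3/10=71/10; d'=(8−3·5/2)/(71/10)=5/71
row 3: denom=6−1·10/71=416/71; d'=(-18−1·5/71)/(416/71)=-1283/416
row 4: denom=8−2·71/208=761/104; d'=(-3−2·-1283/416)/(761/104)=659/1522
back: M4=659/1522
back: M3=-1283/416−71/208·659/1522=-4919/1522
back: M2=5/71−10/71·-4919/1522=400/761
back: M1=5/2−3/10·400/761=3565/1522
M: M0=0, M1=3565/1522, M2=400/761, M3=-4919/1522, M4=659/1522, M5=0
seg 0: a=5, c=M0/2=0, d=(M1−M0)/(6·2)=3565/18264, b=Δ0−h0·(2M0+M1)/6=-9773/2283
seg 1: a=-2, c=M1/2=3565/3044, d=(M2−M1)/(6·3)=-2765/27396, b=Δ1−h1·(2M1+M2)/6=-8851/4566
seg 2: a=0, c=M2/2=200/761, d=(M3−M2)/(6·1)=-5719/9132, b=Δ2−h2·(2M2+M3)/6=21583/9132
seg 3: a=2, c=M3/2=-4919/3044, d=(M4−M3)/(6·2)=2789/9132, b=Δ3−h3·(2M3+M4)/6=4613/4566
seg 4: a=0, c=M4/2=659/3044, d=(M5−M4)/(6·2)=-659/18264, b=Δ4−h4·(2M4+M5)/6=-8167/4566
t_q=7/2 → seg 1, τ=3/2; S=-2+-8851/4566·τ+3565/3044·τ²+-2765/27396·τ³=-63637/24352

  seg 0: a=5 b=-9773/2283 c=0 d=3565/18264
  seg 1: a=-2 b=-8851/4566 c=3565/3044 d=-2765/27396
  seg 2: a=0 b=21583/9132 c=200/761 d=-5719/9132
  seg 3: a=2 b=4613/4566 c=-4919/3044 d=2789/9132
  seg 4: a=0 b=-8167/4566 c=659/3044 d=-659/18264
S(7/2) = -63637/24352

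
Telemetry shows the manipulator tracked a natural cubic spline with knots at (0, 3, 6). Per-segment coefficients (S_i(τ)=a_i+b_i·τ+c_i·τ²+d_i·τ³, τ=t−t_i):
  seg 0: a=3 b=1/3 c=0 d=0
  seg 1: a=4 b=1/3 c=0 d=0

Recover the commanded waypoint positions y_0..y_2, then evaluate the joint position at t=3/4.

y_0 = S_0(0) = a_0 = 3
y_1 = S_1(0) = a_1 = 4
y_2 = S_1(3) = 5
t_q=3/4 is in segment 0 (τ=3/4); S_0(τ)=13/4

y_0=3 y_1=4 y_2=5
S(3/4) = 13/4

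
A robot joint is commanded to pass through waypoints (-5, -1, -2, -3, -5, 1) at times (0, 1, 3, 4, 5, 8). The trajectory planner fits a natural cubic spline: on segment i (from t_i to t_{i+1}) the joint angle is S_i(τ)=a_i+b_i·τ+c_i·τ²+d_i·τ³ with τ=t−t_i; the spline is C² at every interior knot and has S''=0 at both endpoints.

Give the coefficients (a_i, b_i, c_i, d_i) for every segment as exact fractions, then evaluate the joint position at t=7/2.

  seg 0: a=-5 b=2285/472 c=0 d=-397/472
  seg 1: a=-1 b=547/236 c=-1191/472 d=263/472
  seg 2: a=-2 b=-257/236 c=387/472 d=-345/472
  seg 3: a=-3 b=-775/472 c=-81/59 d=479/472
  seg 4: a=-5 b=-317/236 c=789/472 d=-263/1416
S(7/2) = -9179/3776

Δ: Δ0=4, Δ1=-1/2, Δ2=-1, Δ3=-2, Δ4=2
row 1: diag=6, rhs=-27; c'=1/3, d'=-9/2
row 2: denom=6−2·1/3=16/3; d'=(-3−2·-9/2)/(16/3)=9/8
row 3: denom=4−1·3/16=61/16; d'=(-6−1·9/8)/(61/16)=-114/61
row 4: denom=8−1·16/61=472/61; d'=(24−1·-114/61)/(472/61)=789/236
back: M4=789/236
back: M3=-114/61−16/61·789/236=-162/59
back: M2=9/8−3/16·-162/59=387/236
back: M1=-9/2−1/3·387/236=-1191/236
M: M0=0, M1=-1191/236, M2=387/236, M3=-162/59, M4=789/236, M5=0
seg 0: a=-5, c=M0/2=0, d=(M1−M0)/(6·1)=-397/472, b=Δ0−h0·(2M0+M1)/6=2285/472
seg 1: a=-1, c=M1/2=-1191/472, d=(M2−M1)/(6·2)=263/472, b=Δ1−h1·(2M1+M2)/6=547/236
seg 2: a=-2, c=M2/2=387/472, d=(M3−M2)/(6·1)=-345/472, b=Δ2−h2·(2M2+M3)/6=-257/236
seg 3: a=-3, c=M3/2=-81/59, d=(M4−M3)/(6·1)=479/472, b=Δ3−h3·(2M3+M4)/6=-775/472
seg 4: a=-5, c=M4/2=789/472, d=(M5−M4)/(6·3)=-263/1416, b=Δ4−h4·(2M4+M5)/6=-317/236
t_q=7/2 → seg 2, τ=1/2; S=-2+-257/236·τ+387/472·τ²+-345/472·τ³=-9179/3776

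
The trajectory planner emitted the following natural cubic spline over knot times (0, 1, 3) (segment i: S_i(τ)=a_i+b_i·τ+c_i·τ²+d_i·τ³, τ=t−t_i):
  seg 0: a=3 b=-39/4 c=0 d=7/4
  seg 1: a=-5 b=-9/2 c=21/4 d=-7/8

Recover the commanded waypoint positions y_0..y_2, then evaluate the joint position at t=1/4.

y_0=3 y_1=-5 y_2=0
S(1/4) = 151/256

y_0 = S_0(0) = a_0 = 3
y_1 = S_1(0) = a_1 = -5
y_2 = S_1(2) = 0
t_q=1/4 is in segment 0 (τ=1/4); S_0(τ)=151/256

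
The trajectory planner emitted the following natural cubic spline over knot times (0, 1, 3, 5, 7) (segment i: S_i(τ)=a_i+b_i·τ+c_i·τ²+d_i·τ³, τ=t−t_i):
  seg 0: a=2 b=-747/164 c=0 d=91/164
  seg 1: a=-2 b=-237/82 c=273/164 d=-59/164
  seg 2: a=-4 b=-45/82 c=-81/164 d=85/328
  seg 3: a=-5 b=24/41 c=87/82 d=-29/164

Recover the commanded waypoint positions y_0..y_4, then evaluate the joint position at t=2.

y_0=2 y_1=-2 y_2=-4 y_3=-5 y_4=-1
S(2) = -147/41

y_0 = S_0(0) = a_0 = 2
y_1 = S_1(0) = a_1 = -2
y_2 = S_2(0) = a_2 = -4
y_3 = S_3(0) = a_3 = -5
y_4 = S_3(2) = -1
t_q=2 is in segment 1 (τ=1); S_1(τ)=-147/41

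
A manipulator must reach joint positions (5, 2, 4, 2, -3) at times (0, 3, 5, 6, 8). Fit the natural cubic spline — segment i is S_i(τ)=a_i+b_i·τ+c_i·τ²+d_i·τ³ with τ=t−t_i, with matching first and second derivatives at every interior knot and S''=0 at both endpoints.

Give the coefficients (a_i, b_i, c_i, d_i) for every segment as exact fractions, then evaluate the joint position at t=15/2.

Δ: Δ0=-1, Δ1=1, Δ2=-2, Δ3=-5/2
row 1: diag=10, rhs=12; c'=1/5, d'=6/5
row 2: denom=6−2·1/5=28/5; d'=(-18−2·6/5)/(28/5)=-51/14
row 3: denom=6−1·5/28=163/28; d'=(-3−1·-51/14)/(163/28)=18/163
back: M3=18/163
back: M2=-51/14−5/28·18/163=-597/163
back: M1=6/5−1/5·-597/163=315/163
M: M0=0, M1=315/163, M2=-597/163, M3=18/163, M4=0
seg 0: a=5, c=M0/2=0, d=(M1−M0)/(6·3)=35/326, b=Δ0−h0·(2M0+M1)/6=-641/326
seg 1: a=2, c=M1/2=315/326, d=(M2−M1)/(6·2)=-76/163, b=Δ1−h1·(2M1+M2)/6=152/163
seg 2: a=4, c=M2/2=-597/326, d=(M3−M2)/(6·1)=205/326, b=Δ2−h2·(2M2+M3)/6=-130/163
seg 3: a=2, c=M3/2=9/163, d=(M4−M3)/(6·2)=-3/326, b=Δ3−h3·(2M3+M4)/6=-839/326
t_q=15/2 → seg 3, τ=3/2; S=2+-839/326·τ+9/163·τ²+-3/326·τ³=-4609/2608

  seg 0: a=5 b=-641/326 c=0 d=35/326
  seg 1: a=2 b=152/163 c=315/326 d=-76/163
  seg 2: a=4 b=-130/163 c=-597/326 d=205/326
  seg 3: a=2 b=-839/326 c=9/163 d=-3/326
S(15/2) = -4609/2608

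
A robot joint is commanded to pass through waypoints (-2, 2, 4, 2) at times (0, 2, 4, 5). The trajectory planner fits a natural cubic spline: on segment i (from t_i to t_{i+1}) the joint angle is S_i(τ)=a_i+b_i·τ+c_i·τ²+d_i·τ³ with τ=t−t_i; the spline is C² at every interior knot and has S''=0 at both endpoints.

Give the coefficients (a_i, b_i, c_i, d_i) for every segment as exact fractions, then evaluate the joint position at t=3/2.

Δ: Δ0=2, Δ1=1, Δ2=-2
row 1: diag=8, rhs=-6; c'=1/4, d'=-3/4
row 2: denom=6−2·1/4=11/2; d'=(-18−2·-3/4)/(11/2)=-3
back: M2=-3
back: M1=-3/4−1/4·-3=0
M: M0=0, M1=0, M2=-3, M3=0
seg 0: a=-2, c=M0/2=0, d=(M1−M0)/(6·2)=0, b=Δ0−h0·(2M0+M1)/6=2
seg 1: a=2, c=M1/2=0, d=(M2−M1)/(6·2)=-1/4, b=Δ1−h1·(2M1+M2)/6=2
seg 2: a=4, c=M2/2=-3/2, d=(M3−M2)/(6·1)=1/2, b=Δ2−h2·(2M2+M3)/6=-1
t_q=3/2 → seg 0, τ=3/2; S=-2+2·τ+0·τ²+0·τ³=1

  seg 0: a=-2 b=2 c=0 d=0
  seg 1: a=2 b=2 c=0 d=-1/4
  seg 2: a=4 b=-1 c=-3/2 d=1/2
S(3/2) = 1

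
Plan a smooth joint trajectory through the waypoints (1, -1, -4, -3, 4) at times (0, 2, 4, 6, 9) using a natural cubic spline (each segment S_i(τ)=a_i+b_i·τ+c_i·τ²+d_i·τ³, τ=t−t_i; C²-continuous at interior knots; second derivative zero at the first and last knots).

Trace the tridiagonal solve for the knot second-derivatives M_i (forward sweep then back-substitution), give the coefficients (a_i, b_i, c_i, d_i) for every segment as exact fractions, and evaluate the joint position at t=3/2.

Δ: Δ0=-1, Δ1=-3/2, Δ2=1/2, Δ3=7/3
row 1: diag=8, rhs=-3; c'=1/4, d'=-3/8
row 2: denom=8−2·1/4=15/2; d'=(12−2·-3/8)/(15/2)=17/10
row 3: denom=10−2·4/15=142/15; d'=(11−2·17/10)/(142/15)=57/71
back: M3=57/71
back: M2=17/10−4/15·57/71=211/142
back: M1=-3/8−1/4·211/142=-53/71
M: M0=0, M1=-53/71, M2=211/142, M3=57/71, M4=0
seg 0: a=1, c=M0/2=0, d=(M1−M0)/(6·2)=-53/852, b=Δ0−h0·(2M0+M1)/6=-160/213
seg 1: a=-1, c=M1/2=-53/142, d=(M2−M1)/(6·2)=317/1704, b=Δ1−h1·(2M1+M2)/6=-319/213
seg 2: a=-4, c=M2/2=211/284, d=(M3−M2)/(6·2)=-97/1704, b=Δ2−h2·(2M2+M3)/6=-323/426
seg 3: a=-3, c=M3/2=57/142, d=(M4−M3)/(6·3)=-19/426, b=Δ3−h3·(2M3+M4)/6=326/213
t_q=3/2 → seg 0, τ=3/2; S=1+-160/213·τ+0·τ²+-53/852·τ³=-765/2272

  seg 0: a=1 b=-160/213 c=0 d=-53/852
  seg 1: a=-1 b=-319/213 c=-53/142 d=317/1704
  seg 2: a=-4 b=-323/426 c=211/284 d=-97/1704
  seg 3: a=-3 b=326/213 c=57/142 d=-19/426
S(3/2) = -765/2272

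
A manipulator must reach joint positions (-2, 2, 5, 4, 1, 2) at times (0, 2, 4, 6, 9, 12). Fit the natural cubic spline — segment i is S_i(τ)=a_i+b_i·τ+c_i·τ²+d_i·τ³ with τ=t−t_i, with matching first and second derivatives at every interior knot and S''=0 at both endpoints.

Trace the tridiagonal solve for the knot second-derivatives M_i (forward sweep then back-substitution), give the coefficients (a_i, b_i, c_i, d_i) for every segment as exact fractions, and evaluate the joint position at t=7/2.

  seg 0: a=-2 b=3146/1569 c=0 d=-2/1569
  seg 1: a=2 b=3122/1569 c=-4/523 d=-1489/12552
  seg 2: a=5 b=1681/3138 c=-1505/2092 d=1265/12552
  seg 3: a=4 b=-1777/1569 c=-60/523 d=748/14121
  seg 4: a=1 b=-613/1569 c=568/1569 d=-568/14121
S(7/2) = 152871/33472

Δ: Δ0=2, Δ1=3/2, Δ2=-1/2, Δ3=-1, Δ4=1/3
row 1: diag=8, rhs=-3; c'=1/4, d'=-3/8
row 2: denom=8−2·1/4=15/2; d'=(-12−2·-3/8)/(15/2)=-3/2
row 3: denom=10−2·4/15=142/15; d'=(-3−2·-3/2)/(142/15)=0
row 4: denom=12−3·45/142=1569/142; d'=(8−3·0)/(1569/142)=1136/1569
back: M4=1136/1569
back: M3=0−45/142·1136/1569=-120/523
back: M2=-3/2−4/15·-120/523=-1505/1046
back: M1=-3/8−1/4·-1505/1046=-8/523
M: M0=0, M1=-8/523, M2=-1505/1046, M3=-120/523, M4=1136/1569, M5=0
seg 0: a=-2, c=M0/2=0, d=(M1−M0)/(6·2)=-2/1569, b=Δ0−h0·(2M0+M1)/6=3146/1569
seg 1: a=2, c=M1/2=-4/523, d=(M2−M1)/(6·2)=-1489/12552, b=Δ1−h1·(2M1+M2)/6=3122/1569
seg 2: a=5, c=M2/2=-1505/2092, d=(M3−M2)/(6·2)=1265/12552, b=Δ2−h2·(2M2+M3)/6=1681/3138
seg 3: a=4, c=M3/2=-60/523, d=(M4−M3)/(6·3)=748/14121, b=Δ3−h3·(2M3+M4)/6=-1777/1569
seg 4: a=1, c=M4/2=568/1569, d=(M5−M4)/(6·3)=-568/14121, b=Δ4−h4·(2M4+M5)/6=-613/1569
t_q=7/2 → seg 1, τ=3/2; S=2+3122/1569·τ+-4/523·τ²+-1489/12552·τ³=152871/33472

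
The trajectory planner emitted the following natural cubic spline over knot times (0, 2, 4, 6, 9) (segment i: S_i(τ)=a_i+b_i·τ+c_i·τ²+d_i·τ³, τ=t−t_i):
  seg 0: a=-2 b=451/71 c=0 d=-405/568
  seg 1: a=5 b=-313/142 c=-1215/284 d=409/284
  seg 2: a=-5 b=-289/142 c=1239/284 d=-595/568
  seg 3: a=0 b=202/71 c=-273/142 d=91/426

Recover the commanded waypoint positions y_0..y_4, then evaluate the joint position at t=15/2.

y_0=-2 y_1=5 y_2=-5 y_3=0 y_4=-3
S(15/2) = 753/1136

y_0 = S_0(0) = a_0 = -2
y_1 = S_1(0) = a_1 = 5
y_2 = S_2(0) = a_2 = -5
y_3 = S_3(0) = a_3 = 0
y_4 = S_3(3) = -3
t_q=15/2 is in segment 3 (τ=3/2); S_3(τ)=753/1136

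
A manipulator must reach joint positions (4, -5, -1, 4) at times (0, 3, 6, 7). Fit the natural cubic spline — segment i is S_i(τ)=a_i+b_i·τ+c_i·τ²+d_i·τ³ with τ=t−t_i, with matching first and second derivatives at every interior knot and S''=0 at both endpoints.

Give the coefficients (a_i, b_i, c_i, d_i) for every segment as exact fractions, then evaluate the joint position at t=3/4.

  seg 0: a=4 b=-332/87 c=0 d=71/783
  seg 1: a=-5 b=-119/87 c=71/87 d=22/783
  seg 2: a=-1 b=373/87 c=31/29 d=-31/87
S(3/4) = 2183/1856

Δ: Δ0=-3, Δ1=4/3, Δ2=5
row 1: diag=12, rhs=26; c'=1/4, d'=13/6
row 2: denom=8−3·1/4=29/4; d'=(22−3·13/6)/(29/4)=62/29
back: M2=62/29
back: M1=13/6−1/4·62/29=142/87
M: M0=0, M1=142/87, M2=62/29, M3=0
seg 0: a=4, c=M0/2=0, d=(M1−M0)/(6·3)=71/783, b=Δ0−h0·(2M0+M1)/6=-332/87
seg 1: a=-5, c=M1/2=71/87, d=(M2−M1)/(6·3)=22/783, b=Δ1−h1·(2M1+M2)/6=-119/87
seg 2: a=-1, c=M2/2=31/29, d=(M3−M2)/(6·1)=-31/87, b=Δ2−h2·(2M2+M3)/6=373/87
t_q=3/4 → seg 0, τ=3/4; S=4+-332/87·τ+0·τ²+71/783·τ³=2183/1856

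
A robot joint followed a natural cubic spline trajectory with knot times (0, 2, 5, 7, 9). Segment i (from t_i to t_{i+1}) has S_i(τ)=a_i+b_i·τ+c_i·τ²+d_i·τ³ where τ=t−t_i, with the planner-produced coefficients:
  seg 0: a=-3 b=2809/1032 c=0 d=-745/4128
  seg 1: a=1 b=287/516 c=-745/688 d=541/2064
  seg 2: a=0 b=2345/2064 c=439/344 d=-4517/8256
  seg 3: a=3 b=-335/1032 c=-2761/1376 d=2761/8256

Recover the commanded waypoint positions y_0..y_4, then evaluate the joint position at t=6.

y_0 = S_0(0) = a_0 = -3
y_1 = S_1(0) = a_1 = 1
y_2 = S_2(0) = a_2 = 0
y_3 = S_3(0) = a_3 = 3
y_4 = S_3(2) = -3
t_q=6 is in segment 2 (τ=1); S_2(τ)=5133/2752

y_0=-3 y_1=1 y_2=0 y_3=3 y_4=-3
S(6) = 5133/2752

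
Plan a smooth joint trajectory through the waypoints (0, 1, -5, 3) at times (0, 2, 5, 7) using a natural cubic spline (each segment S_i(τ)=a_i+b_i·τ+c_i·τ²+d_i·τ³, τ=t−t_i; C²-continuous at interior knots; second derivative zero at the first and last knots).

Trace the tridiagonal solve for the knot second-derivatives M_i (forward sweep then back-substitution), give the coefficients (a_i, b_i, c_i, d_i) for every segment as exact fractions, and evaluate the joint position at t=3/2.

Δ: Δ0=1/2, Δ1=-2, Δ2=4
row 1: diag=10, rhs=-15; c'=3/10, d'=-3/2
row 2: denom=10−3·3/10=91/10; d'=(36−3·-3/2)/(91/10)=405/91
back: M2=405/91
back: M1=-3/2−3/10·405/91=-258/91
M: M0=0, M1=-258/91, M2=405/91, M3=0
seg 0: a=0, c=M0/2=0, d=(M1−M0)/(6·2)=-43/182, b=Δ0−h0·(2M0+M1)/6=263/182
seg 1: a=1, c=M1/2=-129/91, d=(M2−M1)/(6·3)=17/42, b=Δ1−h1·(2M1+M2)/6=-253/182
seg 2: a=-5, c=M2/2=405/182, d=(M3−M2)/(6·2)=-135/364, b=Δ2−h2·(2M2+M3)/6=94/91
t_q=3/2 → seg 0, τ=3/2; S=0+263/182·τ+0·τ²+-43/182·τ³=285/208

  seg 0: a=0 b=263/182 c=0 d=-43/182
  seg 1: a=1 b=-253/182 c=-129/91 d=17/42
  seg 2: a=-5 b=94/91 c=405/182 d=-135/364
S(3/2) = 285/208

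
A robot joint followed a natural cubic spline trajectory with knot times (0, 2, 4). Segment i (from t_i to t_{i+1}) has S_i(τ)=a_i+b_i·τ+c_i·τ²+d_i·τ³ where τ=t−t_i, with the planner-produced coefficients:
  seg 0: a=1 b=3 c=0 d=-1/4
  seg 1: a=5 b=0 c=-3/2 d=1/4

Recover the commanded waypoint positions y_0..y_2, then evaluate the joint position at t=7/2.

y_0=1 y_1=5 y_2=1
S(7/2) = 79/32

y_0 = S_0(0) = a_0 = 1
y_1 = S_1(0) = a_1 = 5
y_2 = S_1(2) = 1
t_q=7/2 is in segment 1 (τ=3/2); S_1(τ)=79/32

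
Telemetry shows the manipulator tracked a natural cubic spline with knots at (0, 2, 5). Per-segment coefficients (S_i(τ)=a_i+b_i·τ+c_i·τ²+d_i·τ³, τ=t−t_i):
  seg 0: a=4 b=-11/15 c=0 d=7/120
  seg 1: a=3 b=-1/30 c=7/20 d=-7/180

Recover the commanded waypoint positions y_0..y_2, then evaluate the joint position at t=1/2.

y_0 = S_0(0) = a_0 = 4
y_1 = S_1(0) = a_1 = 3
y_2 = S_1(3) = 5
t_q=1/2 is in segment 0 (τ=1/2); S_0(τ)=233/64

y_0=4 y_1=3 y_2=5
S(1/2) = 233/64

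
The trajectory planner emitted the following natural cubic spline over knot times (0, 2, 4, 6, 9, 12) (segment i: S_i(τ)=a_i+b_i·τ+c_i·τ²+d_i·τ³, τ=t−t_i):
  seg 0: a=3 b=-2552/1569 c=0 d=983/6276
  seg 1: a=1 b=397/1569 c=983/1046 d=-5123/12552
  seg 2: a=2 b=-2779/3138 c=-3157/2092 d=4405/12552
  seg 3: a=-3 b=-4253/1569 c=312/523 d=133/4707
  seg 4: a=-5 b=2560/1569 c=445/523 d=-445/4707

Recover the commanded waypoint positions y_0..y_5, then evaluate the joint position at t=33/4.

y_0 = S_0(0) = a_0 = 3
y_1 = S_1(0) = a_1 = 1
y_2 = S_2(0) = a_2 = 2
y_3 = S_3(0) = a_3 = -3
y_4 = S_4(0) = a_4 = -5
y_5 = S_4(3) = 5
t_q=33/4 is in segment 3 (τ=9/4); S_3(τ)=-192699/33472

y_0=3 y_1=1 y_2=2 y_3=-3 y_4=-5 y_5=5
S(33/4) = -192699/33472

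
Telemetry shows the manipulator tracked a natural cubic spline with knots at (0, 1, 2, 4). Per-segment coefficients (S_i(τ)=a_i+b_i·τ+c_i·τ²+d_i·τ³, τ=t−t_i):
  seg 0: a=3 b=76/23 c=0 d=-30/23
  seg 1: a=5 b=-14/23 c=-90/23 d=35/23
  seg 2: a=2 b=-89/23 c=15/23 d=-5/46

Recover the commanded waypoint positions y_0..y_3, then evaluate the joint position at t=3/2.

y_0 = S_0(0) = a_0 = 3
y_1 = S_1(0) = a_1 = 5
y_2 = S_2(0) = a_2 = 2
y_3 = S_2(2) = -4
t_q=3/2 is in segment 1 (τ=1/2); S_1(τ)=719/184

y_0=3 y_1=5 y_2=2 y_3=-4
S(3/2) = 719/184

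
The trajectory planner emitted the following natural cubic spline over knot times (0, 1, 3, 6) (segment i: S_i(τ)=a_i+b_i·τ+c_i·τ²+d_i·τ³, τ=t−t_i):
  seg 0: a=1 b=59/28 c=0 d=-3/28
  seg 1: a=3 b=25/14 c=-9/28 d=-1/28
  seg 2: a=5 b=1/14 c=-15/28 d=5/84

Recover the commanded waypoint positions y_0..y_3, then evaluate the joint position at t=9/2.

y_0=1 y_1=3 y_2=5 y_3=2
S(9/2) = 919/224

y_0 = S_0(0) = a_0 = 1
y_1 = S_1(0) = a_1 = 3
y_2 = S_2(0) = a_2 = 5
y_3 = S_2(3) = 2
t_q=9/2 is in segment 2 (τ=3/2); S_2(τ)=919/224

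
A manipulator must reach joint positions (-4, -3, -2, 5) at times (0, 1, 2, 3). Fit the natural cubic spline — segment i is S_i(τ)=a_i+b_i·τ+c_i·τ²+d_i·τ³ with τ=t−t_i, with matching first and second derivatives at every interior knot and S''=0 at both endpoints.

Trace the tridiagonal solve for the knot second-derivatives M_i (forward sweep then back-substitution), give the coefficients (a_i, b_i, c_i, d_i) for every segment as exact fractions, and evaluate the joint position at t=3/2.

Δ: Δ0=1, Δ1=1, Δ2=7
row 1: diag=4, rhs=0; c'=1/4, d'=0
row 2: denom=4−1·1/4=15/4; d'=(36−1·0)/(15/4)=48/5
back: M2=48/5
back: M1=0−1/4·48/5=-12/5
M: M0=0, M1=-12/5, M2=48/5, M3=0
seg 0: a=-4, c=M0/2=0, d=(M1−M0)/(6·1)=-2/5, b=Δ0−h0·(2M0+M1)/6=7/5
seg 1: a=-3, c=M1/2=-6/5, d=(M2−M1)/(6·1)=2, b=Δ1−h1·(2M1+M2)/6=1/5
seg 2: a=-2, c=M2/2=24/5, d=(M3−M2)/(6·1)=-8/5, b=Δ2−h2·(2M2+M3)/6=19/5
t_q=3/2 → seg 1, τ=1/2; S=-3+1/5·τ+-6/5·τ²+2·τ³=-59/20

  seg 0: a=-4 b=7/5 c=0 d=-2/5
  seg 1: a=-3 b=1/5 c=-6/5 d=2
  seg 2: a=-2 b=19/5 c=24/5 d=-8/5
S(3/2) = -59/20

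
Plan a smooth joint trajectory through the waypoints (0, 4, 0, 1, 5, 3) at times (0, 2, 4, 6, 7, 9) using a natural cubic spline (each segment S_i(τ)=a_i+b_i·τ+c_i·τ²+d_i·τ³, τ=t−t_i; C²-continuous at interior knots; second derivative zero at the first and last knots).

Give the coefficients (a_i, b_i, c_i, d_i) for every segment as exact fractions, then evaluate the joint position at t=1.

Δ: Δ0=2, Δ1=-2, Δ2=1/2, Δ3=4, Δ4=-1
row 1: diag=8, rhs=-24; c'=1/4, d'=-3
row 2: denom=8−2·1/4=15/2; d'=(15−2·-3)/(15/2)=14/5
row 3: denom=6−2·4/15=82/15; d'=(21−2·14/5)/(82/15)=231/82
row 4: denom=6−1·15/82=477/82; d'=(-30−1·231/82)/(477/82)=-299/53
back: M4=-299/53
back: M3=231/82−15/82·-299/53=204/53
back: M2=14/5−4/15·204/53=94/53
back: M1=-3−1/4·94/53=-365/106
M: M0=0, M1=-365/106, M2=94/53, M3=204/53, M4=-299/53, M5=0
seg 0: a=0, c=M0/2=0, d=(M1−M0)/(6·2)=-365/1272, b=Δ0−h0·(2M0+M1)/6=1001/318
seg 1: a=4, c=M1/2=-365/212, d=(M2−M1)/(6·2)=553/1272, b=Δ1−h1·(2M1+M2)/6=-47/159
seg 2: a=0, c=M2/2=47/53, d=(M3−M2)/(6·2)=55/318, b=Δ2−h2·(2M2+M3)/6=-625/318
seg 3: a=1, c=M3/2=102/53, d=(M4−M3)/(6·1)=-503/318, b=Δ3−h3·(2M3+M4)/6=1163/318
seg 4: a=5, c=M4/2=-299/106, d=(M5−M4)/(6·2)=299/636, b=Δ4−h4·(2M4+M5)/6=439/159
t_q=1 → seg 0, τ=1; S=0+1001/318·τ+0·τ²+-365/1272·τ³=1213/424

  seg 0: a=0 b=1001/318 c=0 d=-365/1272
  seg 1: a=4 b=-47/159 c=-365/212 d=553/1272
  seg 2: a=0 b=-625/318 c=47/53 d=55/318
  seg 3: a=1 b=1163/318 c=102/53 d=-503/318
  seg 4: a=5 b=439/159 c=-299/106 d=299/636
S(1) = 1213/424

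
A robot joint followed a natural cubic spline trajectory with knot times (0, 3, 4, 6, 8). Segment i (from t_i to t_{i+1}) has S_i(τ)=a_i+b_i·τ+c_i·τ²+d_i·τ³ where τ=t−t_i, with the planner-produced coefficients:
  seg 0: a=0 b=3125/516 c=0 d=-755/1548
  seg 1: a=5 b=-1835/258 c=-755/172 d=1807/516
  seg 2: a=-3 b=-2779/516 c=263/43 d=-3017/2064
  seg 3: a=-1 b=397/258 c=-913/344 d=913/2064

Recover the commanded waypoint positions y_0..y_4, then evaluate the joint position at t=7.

y_0=0 y_1=5 y_2=-3 y_3=-1 y_4=-5
S(7) = -1151/688

y_0 = S_0(0) = a_0 = 0
y_1 = S_1(0) = a_1 = 5
y_2 = S_2(0) = a_2 = -3
y_3 = S_3(0) = a_3 = -1
y_4 = S_3(2) = -5
t_q=7 is in segment 3 (τ=1); S_3(τ)=-1151/688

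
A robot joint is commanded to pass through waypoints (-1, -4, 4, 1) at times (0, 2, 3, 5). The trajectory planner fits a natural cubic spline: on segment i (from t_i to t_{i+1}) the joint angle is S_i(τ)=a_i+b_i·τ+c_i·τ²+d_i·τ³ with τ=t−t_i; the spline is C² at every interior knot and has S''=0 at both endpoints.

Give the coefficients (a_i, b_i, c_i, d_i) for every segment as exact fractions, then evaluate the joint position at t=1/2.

  seg 0: a=-1 b=-53/10 c=0 d=19/20
  seg 1: a=-4 b=61/10 c=57/10 d=-19/5
  seg 2: a=4 b=61/10 c=-57/10 d=19/20
S(1/2) = -113/32

Δ: Δ0=-3/2, Δ1=8, Δ2=-3/2
row 1: diag=6, rhs=57; c'=1/6, d'=19/2
row 2: denom=6−1·1/6=35/6; d'=(-57−1·19/2)/(35/6)=-57/5
back: M2=-57/5
back: M1=19/2−1/6·-57/5=57/5
M: M0=0, M1=57/5, M2=-57/5, M3=0
seg 0: a=-1, c=M0/2=0, d=(M1−M0)/(6·2)=19/20, b=Δ0−h0·(2M0+M1)/6=-53/10
seg 1: a=-4, c=M1/2=57/10, d=(M2−M1)/(6·1)=-19/5, b=Δ1−h1·(2M1+M2)/6=61/10
seg 2: a=4, c=M2/2=-57/10, d=(M3−M2)/(6·2)=19/20, b=Δ2−h2·(2M2+M3)/6=61/10
t_q=1/2 → seg 0, τ=1/2; S=-1+-53/10·τ+0·τ²+19/20·τ³=-113/32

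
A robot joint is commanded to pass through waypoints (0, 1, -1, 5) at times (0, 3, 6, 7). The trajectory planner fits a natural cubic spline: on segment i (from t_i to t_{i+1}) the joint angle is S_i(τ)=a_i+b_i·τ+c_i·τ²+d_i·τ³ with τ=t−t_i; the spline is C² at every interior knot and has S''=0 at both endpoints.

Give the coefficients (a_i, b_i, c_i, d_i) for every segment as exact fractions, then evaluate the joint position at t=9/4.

  seg 0: a=0 b=113/87 c=0 d=-28/261
  seg 1: a=1 b=-139/87 c=-28/29 d=37/87
  seg 2: a=-1 b=356/87 c=83/29 d=-83/87
S(9/4) = 789/464

Δ: Δ0=1/3, Δ1=-2/3, Δ2=6
row 1: diag=12, rhs=-6; c'=1/4, d'=-1/2
row 2: denom=8−3·1/4=29/4; d'=(40−3·-1/2)/(29/4)=166/29
back: M2=166/29
back: M1=-1/2−1/4·166/29=-56/29
M: M0=0, M1=-56/29, M2=166/29, M3=0
seg 0: a=0, c=M0/2=0, d=(M1−M0)/(6·3)=-28/261, b=Δ0−h0·(2M0+M1)/6=113/87
seg 1: a=1, c=M1/2=-28/29, d=(M2−M1)/(6·3)=37/87, b=Δ1−h1·(2M1+M2)/6=-139/87
seg 2: a=-1, c=M2/2=83/29, d=(M3−M2)/(6·1)=-83/87, b=Δ2−h2·(2M2+M3)/6=356/87
t_q=9/4 → seg 0, τ=9/4; S=0+113/87·τ+0·τ²+-28/261·τ³=789/464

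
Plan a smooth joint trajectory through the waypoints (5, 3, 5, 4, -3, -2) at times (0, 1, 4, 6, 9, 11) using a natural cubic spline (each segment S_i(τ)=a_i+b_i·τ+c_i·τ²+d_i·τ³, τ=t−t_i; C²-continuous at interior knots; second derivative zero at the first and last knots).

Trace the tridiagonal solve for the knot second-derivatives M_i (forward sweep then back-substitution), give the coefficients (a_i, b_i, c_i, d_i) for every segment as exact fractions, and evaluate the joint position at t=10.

  seg 0: a=5 b=-29519/12282 c=0 d=4955/12282
  seg 1: a=3 b=-7327/6141 c=4955/4094 d=-2417/12282
  seg 2: a=5 b=9277/12282 c=-1148/2047 d=-821/24564
  seg 3: a=4 b=-23201/12282 c=-3117/4094 d=3766/18423
  seg 4: a=-3 b=-11519/12282 c=4415/4094 d=-4415/24564
S(10) = -24885/8188

Δ: Δ0=-2, Δ1=2/3, Δ2=-1/2, Δ3=-7/3, Δ4=1/2
row 1: diag=8, rhs=16; c'=3/8, d'=2
row 2: denom=10−3·3/8=71/8; d'=(-7−3·2)/(71/8)=-104/71
row 3: denom=10−2·16/71=678/71; d'=(-11−2·-104/71)/(678/71)=-191/226
row 4: denom=10−3·71/226=2047/226; d'=(17−3·-191/226)/(2047/226)=4415/2047
back: M4=4415/2047
back: M3=-191/226−71/226·4415/2047=-3117/2047
back: M2=-104/71−16/71·-3117/2047=-2296/2047
back: M1=2−3/8·-2296/2047=4955/2047
M: M0=0, M1=4955/2047, M2=-2296/2047, M3=-3117/2047, M4=4415/2047, M5=0
seg 0: a=5, c=M0/2=0, d=(M1−M0)/(6·1)=4955/12282, b=Δ0−h0·(2M0+M1)/6=-29519/12282
seg 1: a=3, c=M1/2=4955/4094, d=(M2−M1)/(6·3)=-2417/12282, b=Δ1−h1·(2M1+M2)/6=-7327/6141
seg 2: a=5, c=M2/2=-1148/2047, d=(M3−M2)/(6·2)=-821/24564, b=Δ2−h2·(2M2+M3)/6=9277/12282
seg 3: a=4, c=M3/2=-3117/4094, d=(M4−M3)/(6·3)=3766/18423, b=Δ3−h3·(2M3+M4)/6=-23201/12282
seg 4: a=-3, c=M4/2=4415/4094, d=(M5−M4)/(6·2)=-4415/24564, b=Δ4−h4·(2M4+M5)/6=-11519/12282
t_q=10 → seg 4, τ=1; S=-3+-11519/12282·τ+4415/4094·τ²+-4415/24564·τ³=-24885/8188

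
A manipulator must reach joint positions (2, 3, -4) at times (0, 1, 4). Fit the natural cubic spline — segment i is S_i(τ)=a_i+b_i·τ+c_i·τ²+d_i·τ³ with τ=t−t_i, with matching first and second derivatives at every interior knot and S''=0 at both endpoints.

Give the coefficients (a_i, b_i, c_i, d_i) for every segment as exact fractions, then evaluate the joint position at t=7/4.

  seg 0: a=2 b=17/12 c=0 d=-5/12
  seg 1: a=3 b=1/6 c=-5/4 d=5/36
S(7/4) = 635/256

Δ: Δ0=1, Δ1=-7/3
row 1: diag=8, rhs=-20; c'=3/8, d'=-5/2
back: M1=-5/2
M: M0=0, M1=-5/2, M2=0
seg 0: a=2, c=M0/2=0, d=(M1−M0)/(6·1)=-5/12, b=Δ0−h0·(2M0+M1)/6=17/12
seg 1: a=3, c=M1/2=-5/4, d=(M2−M1)/(6·3)=5/36, b=Δ1−h1·(2M1+M2)/6=1/6
t_q=7/4 → seg 1, τ=3/4; S=3+1/6·τ+-5/4·τ²+5/36·τ³=635/256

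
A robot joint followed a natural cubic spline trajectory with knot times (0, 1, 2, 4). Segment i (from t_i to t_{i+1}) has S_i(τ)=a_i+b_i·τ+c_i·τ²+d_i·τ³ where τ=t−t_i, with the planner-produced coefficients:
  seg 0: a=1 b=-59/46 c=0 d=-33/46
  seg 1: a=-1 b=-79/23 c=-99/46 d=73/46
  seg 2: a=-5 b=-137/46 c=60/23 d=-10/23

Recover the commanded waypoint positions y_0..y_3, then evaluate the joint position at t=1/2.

y_0 = S_0(0) = a_0 = 1
y_1 = S_1(0) = a_1 = -1
y_2 = S_2(0) = a_2 = -5
y_3 = S_2(2) = -4
t_q=1/2 is in segment 0 (τ=1/2); S_0(τ)=99/368

y_0=1 y_1=-1 y_2=-5 y_3=-4
S(1/2) = 99/368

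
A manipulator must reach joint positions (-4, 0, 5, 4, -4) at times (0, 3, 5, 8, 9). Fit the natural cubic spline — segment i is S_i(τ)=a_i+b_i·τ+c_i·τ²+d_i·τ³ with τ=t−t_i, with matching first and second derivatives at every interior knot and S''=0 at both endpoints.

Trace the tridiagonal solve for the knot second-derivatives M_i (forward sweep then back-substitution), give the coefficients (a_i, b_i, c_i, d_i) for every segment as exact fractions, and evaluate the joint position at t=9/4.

  seg 0: a=-4 b=1315/1356 c=0 d=493/12204
  seg 1: a=0 b=1397/678 c=493/1356 d=-65/904
  seg 2: a=5 b=899/339 c=-23/339 d=-943/3051
  seg 3: a=4 b=-2068/339 c=-322/113 d=322/339
S(9/4) = -39281/28928

Δ: Δ0=4/3, Δ1=5/2, Δ2=-1/3, Δ3=-8
row 1: diag=10, rhs=7; c'=1/5, d'=7/10
row 2: denom=10−2·1/5=48/5; d'=(-17−2·7/10)/(48/5)=-23/12
row 3: denom=8−3·5/16=113/16; d'=(-46−3·-23/12)/(113/16)=-644/113
back: M3=-644/113
back: M2=-23/12−5/16·-644/113=-46/339
back: M1=7/10−1/5·-46/339=493/678
M: M0=0, M1=493/678, M2=-46/339, M3=-644/113, M4=0
seg 0: a=-4, c=M0/2=0, d=(M1−M0)/(6·3)=493/12204, b=Δ0−h0·(2M0+M1)/6=1315/1356
seg 1: a=0, c=M1/2=493/1356, d=(M2−M1)/(6·2)=-65/904, b=Δ1−h1·(2M1+M2)/6=1397/678
seg 2: a=5, c=M2/2=-23/339, d=(M3−M2)/(6·3)=-943/3051, b=Δ2−h2·(2M2+M3)/6=899/339
seg 3: a=4, c=M3/2=-322/113, d=(M4−M3)/(6·1)=322/339, b=Δ3−h3·(2M3+M4)/6=-2068/339
t_q=9/4 → seg 0, τ=9/4; S=-4+1315/1356·τ+0·τ²+493/12204·τ³=-39281/28928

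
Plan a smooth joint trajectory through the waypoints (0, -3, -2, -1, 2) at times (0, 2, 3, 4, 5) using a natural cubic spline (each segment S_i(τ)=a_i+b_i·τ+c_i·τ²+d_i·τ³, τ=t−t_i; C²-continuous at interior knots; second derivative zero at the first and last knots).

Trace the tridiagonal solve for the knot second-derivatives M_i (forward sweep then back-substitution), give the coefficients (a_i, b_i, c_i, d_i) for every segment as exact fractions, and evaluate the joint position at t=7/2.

Δ: Δ0=-3/2, Δ1=1, Δ2=1, Δ3=3
row 1: diag=6, rhs=15; c'=1/6, d'=5/2
row 2: denom=4−1·1/6=23/6; d'=(0−1·5/2)/(23/6)=-15/23
row 3: denom=4−1·6/23=86/23; d'=(12−1·-15/23)/(86/23)=291/86
back: M3=291/86
back: M2=-15/23−6/23·291/86=-66/43
back: M1=5/2−1/6·-66/43=237/86
M: M0=0, M1=237/86, M2=-66/43, M3=291/86, M4=0
seg 0: a=0, c=M0/2=0, d=(M1−M0)/(6·2)=79/344, b=Δ0−h0·(2M0+M1)/6=-104/43
seg 1: a=-3, c=M1/2=237/172, d=(M2−M1)/(6·1)=-123/172, b=Δ1−h1·(2M1+M2)/6=29/86
seg 2: a=-2, c=M2/2=-33/43, d=(M3−M2)/(6·1)=141/172, b=Δ2−h2·(2M2+M3)/6=163/172
seg 3: a=-1, c=M3/2=291/172, d=(M4−M3)/(6·1)=-97/172, b=Δ3−h3·(2M3+M4)/6=161/86
t_q=7/2 → seg 2, τ=1/2; S=-2+163/172·τ+-33/43·τ²+141/172·τ³=-2223/1376

  seg 0: a=0 b=-104/43 c=0 d=79/344
  seg 1: a=-3 b=29/86 c=237/172 d=-123/172
  seg 2: a=-2 b=163/172 c=-33/43 d=141/172
  seg 3: a=-1 b=161/86 c=291/172 d=-97/172
S(7/2) = -2223/1376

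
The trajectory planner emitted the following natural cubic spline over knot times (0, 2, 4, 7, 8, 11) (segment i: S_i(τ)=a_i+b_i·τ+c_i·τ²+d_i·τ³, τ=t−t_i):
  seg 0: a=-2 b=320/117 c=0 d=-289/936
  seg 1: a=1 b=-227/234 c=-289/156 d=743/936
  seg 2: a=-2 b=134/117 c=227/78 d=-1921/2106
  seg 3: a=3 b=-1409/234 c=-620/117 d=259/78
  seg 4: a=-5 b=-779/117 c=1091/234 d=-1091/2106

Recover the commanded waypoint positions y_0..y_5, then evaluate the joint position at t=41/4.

y_0 = S_0(0) = a_0 = -2
y_1 = S_1(0) = a_1 = 1
y_2 = S_2(0) = a_2 = -2
y_3 = S_3(0) = a_3 = 3
y_4 = S_4(0) = a_4 = -5
y_5 = S_4(3) = 3
t_q=41/4 is in segment 4 (τ=9/4); S_4(τ)=-3791/1664

y_0=-2 y_1=1 y_2=-2 y_3=3 y_4=-5 y_5=3
S(41/4) = -3791/1664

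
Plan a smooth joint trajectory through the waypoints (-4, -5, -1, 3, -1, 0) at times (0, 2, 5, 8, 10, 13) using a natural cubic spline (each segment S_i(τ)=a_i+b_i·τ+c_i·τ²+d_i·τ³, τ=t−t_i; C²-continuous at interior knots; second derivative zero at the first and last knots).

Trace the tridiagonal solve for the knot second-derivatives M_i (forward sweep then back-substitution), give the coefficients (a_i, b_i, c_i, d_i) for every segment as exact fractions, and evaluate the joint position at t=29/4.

  seg 0: a=-4 b=-674/813 c=0 d=535/6504
  seg 1: a=-5 b=257/1626 c=535/1084 d=-331/9756
  seg 2: a=-1 b=7165/3252 c=51/271 d=-1555/9756
  seg 3: a=3 b=-1579/1626 c=-1351/1084 d=595/1626
  seg 4: a=-1 b=-2545/1626 c=1029/1084 d=-343/3252
S(29/4) = 214685/69376

Δ: Δ0=-1/2, Δ1=4/3, Δ2=4/3, Δ3=-2, Δ4=1/3
row 1: diag=10, rhs=11; c'=3/10, d'=11/10
row 2: denom=12−3·3/10=111/10; d'=(0−3·11/10)/(111/10)=-11/37
row 3: denom=10−3·10/37=340/37; d'=(-20−3·-11/37)/(340/37)=-707/340
row 4: denom=10−2·37/170=813/85; d'=(14−2·-707/340)/(813/85)=1029/542
back: M4=1029/542
back: M3=-707/340−37/170·1029/542=-1351/542
back: M2=-11/37−10/37·-1351/542=102/271
back: M1=11/10−3/10·102/271=535/542
M: M0=0, M1=535/542, M2=102/271, M3=-1351/542, M4=1029/542, M5=0
seg 0: a=-4, c=M0/2=0, d=(M1−M0)/(6·2)=535/6504, b=Δ0−h0·(2M0+M1)/6=-674/813
seg 1: a=-5, c=M1/2=535/1084, d=(M2−M1)/(6·3)=-331/9756, b=Δ1−h1·(2M1+M2)/6=257/1626
seg 2: a=-1, c=M2/2=51/271, d=(M3−M2)/(6·3)=-1555/9756, b=Δ2−h2·(2M2+M3)/6=7165/3252
seg 3: a=3, c=M3/2=-1351/1084, d=(M4−M3)/(6·2)=595/1626, b=Δ3−h3·(2M3+M4)/6=-1579/1626
seg 4: a=-1, c=M4/2=1029/1084, d=(M5−M4)/(6·3)=-343/3252, b=Δ4−h4·(2M4+M5)/6=-2545/1626
t_q=29/4 → seg 2, τ=9/4; S=-1+7165/3252·τ+51/271·τ²+-1555/9756·τ³=214685/69376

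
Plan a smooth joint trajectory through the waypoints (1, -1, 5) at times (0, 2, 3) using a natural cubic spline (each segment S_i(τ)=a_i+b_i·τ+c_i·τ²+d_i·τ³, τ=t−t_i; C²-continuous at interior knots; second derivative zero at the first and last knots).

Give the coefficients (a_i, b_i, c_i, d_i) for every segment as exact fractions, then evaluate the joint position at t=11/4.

Δ: Δ0=-1, Δ1=6
row 1: diag=6, rhs=42; c'=1/6, d'=7
back: M1=7
M: M0=0, M1=7, M2=0
seg 0: a=1, c=M0/2=0, d=(M1−M0)/(6·2)=7/12, b=Δ0−h0·(2M0+M1)/6=-10/3
seg 1: a=-1, c=M1/2=7/2, d=(M2−M1)/(6·1)=-7/6, b=Δ1−h1·(2M1+M2)/6=11/3
t_q=11/4 → seg 1, τ=3/4; S=-1+11/3·τ+7/2·τ²+-7/6·τ³=413/128

  seg 0: a=1 b=-10/3 c=0 d=7/12
  seg 1: a=-1 b=11/3 c=7/2 d=-7/6
S(11/4) = 413/128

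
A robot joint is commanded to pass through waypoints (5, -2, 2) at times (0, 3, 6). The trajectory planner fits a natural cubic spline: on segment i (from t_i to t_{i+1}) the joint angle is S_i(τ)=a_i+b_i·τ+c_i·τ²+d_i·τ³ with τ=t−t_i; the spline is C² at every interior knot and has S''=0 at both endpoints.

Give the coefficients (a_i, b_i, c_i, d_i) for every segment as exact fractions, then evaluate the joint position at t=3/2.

Δ: Δ0=-7/3, Δ1=4/3
row 1: diag=12, rhs=22; c'=1/4, d'=11/6
back: M1=11/6
M: M0=0, M1=11/6, M2=0
seg 0: a=5, c=M0/2=0, d=(M1−M0)/(6·3)=11/108, b=Δ0−h0·(2M0+M1)/6=-13/4
seg 1: a=-2, c=M1/2=11/12, d=(M2−M1)/(6·3)=-11/108, b=Δ1−h1·(2M1+M2)/6=-1/2
t_q=3/2 → seg 0, τ=3/2; S=5+-13/4·τ+0·τ²+11/108·τ³=15/32

  seg 0: a=5 b=-13/4 c=0 d=11/108
  seg 1: a=-2 b=-1/2 c=11/12 d=-11/108
S(3/2) = 15/32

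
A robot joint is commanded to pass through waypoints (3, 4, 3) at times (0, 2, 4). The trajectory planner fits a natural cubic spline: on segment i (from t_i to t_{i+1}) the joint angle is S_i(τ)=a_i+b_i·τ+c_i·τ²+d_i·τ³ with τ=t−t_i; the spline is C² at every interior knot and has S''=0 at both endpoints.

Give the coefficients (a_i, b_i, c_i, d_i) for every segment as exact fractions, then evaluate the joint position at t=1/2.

Δ: Δ0=1/2, Δ1=-1/2
row 1: diag=8, rhs=-6; c'=1/4, d'=-3/4
back: M1=-3/4
M: M0=0, M1=-3/4, M2=0
seg 0: a=3, c=M0/2=0, d=(M1−M0)/(6·2)=-1/16, b=Δ0−h0·(2M0+M1)/6=3/4
seg 1: a=4, c=M1/2=-3/8, d=(M2−M1)/(6·2)=1/16, b=Δ1−h1·(2M1+M2)/6=0
t_q=1/2 → seg 0, τ=1/2; S=3+3/4·τ+0·τ²+-1/16·τ³=431/128

  seg 0: a=3 b=3/4 c=0 d=-1/16
  seg 1: a=4 b=0 c=-3/8 d=1/16
S(1/2) = 431/128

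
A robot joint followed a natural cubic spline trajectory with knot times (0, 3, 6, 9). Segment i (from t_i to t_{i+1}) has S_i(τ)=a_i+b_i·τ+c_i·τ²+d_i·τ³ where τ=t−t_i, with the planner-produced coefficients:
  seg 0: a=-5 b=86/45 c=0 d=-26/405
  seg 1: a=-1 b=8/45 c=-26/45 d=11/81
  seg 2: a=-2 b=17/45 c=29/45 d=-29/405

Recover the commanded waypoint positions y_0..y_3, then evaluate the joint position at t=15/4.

y_0=-5 y_1=-1 y_2=-2 y_3=3
S(15/4) = -363/320

y_0 = S_0(0) = a_0 = -5
y_1 = S_1(0) = a_1 = -1
y_2 = S_2(0) = a_2 = -2
y_3 = S_2(3) = 3
t_q=15/4 is in segment 1 (τ=3/4); S_1(τ)=-363/320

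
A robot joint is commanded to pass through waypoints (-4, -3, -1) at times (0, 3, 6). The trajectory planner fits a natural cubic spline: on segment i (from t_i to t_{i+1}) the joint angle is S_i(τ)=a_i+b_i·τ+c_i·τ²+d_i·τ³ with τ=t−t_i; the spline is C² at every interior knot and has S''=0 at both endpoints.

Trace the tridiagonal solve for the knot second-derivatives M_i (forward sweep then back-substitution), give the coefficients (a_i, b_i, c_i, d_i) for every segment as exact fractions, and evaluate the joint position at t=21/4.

Δ: Δ0=1/3, Δ1=2/3
row 1: diag=12, rhs=2; c'=1/4, d'=1/6
back: M1=1/6
M: M0=0, M1=1/6, M2=0
seg 0: a=-4, c=M0/2=0, d=(M1−M0)/(6·3)=1/108, b=Δ0−h0·(2M0+M1)/6=1/4
seg 1: a=-3, c=M1/2=1/12, d=(M2−M1)/(6·3)=-1/108, b=Δ1−h1·(2M1+M2)/6=1/2
t_q=21/4 → seg 1, τ=9/4; S=-3+1/2·τ+1/12·τ²+-1/108·τ³=-399/256

  seg 0: a=-4 b=1/4 c=0 d=1/108
  seg 1: a=-3 b=1/2 c=1/12 d=-1/108
S(21/4) = -399/256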